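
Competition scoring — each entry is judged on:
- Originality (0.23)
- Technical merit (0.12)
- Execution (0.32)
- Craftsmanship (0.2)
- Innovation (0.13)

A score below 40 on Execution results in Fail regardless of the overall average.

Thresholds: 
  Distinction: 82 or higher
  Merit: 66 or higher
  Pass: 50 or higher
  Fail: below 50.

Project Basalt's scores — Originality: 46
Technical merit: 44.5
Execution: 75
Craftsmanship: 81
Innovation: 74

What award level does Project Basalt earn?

Execution score 75 ≥ 40: minimum met.
Weighted total:
  Originality 46 × 0.23 = 10.58
  Technical merit 44.5 × 0.12 = 5.34
  Execution 75 × 0.32 = 24
  Craftsmanship 81 × 0.2 = 16.2
  Innovation 74 × 0.13 = 9.62
Sum = 65.74
65.74 is ≥ 50 and < 66 → Pass

Pass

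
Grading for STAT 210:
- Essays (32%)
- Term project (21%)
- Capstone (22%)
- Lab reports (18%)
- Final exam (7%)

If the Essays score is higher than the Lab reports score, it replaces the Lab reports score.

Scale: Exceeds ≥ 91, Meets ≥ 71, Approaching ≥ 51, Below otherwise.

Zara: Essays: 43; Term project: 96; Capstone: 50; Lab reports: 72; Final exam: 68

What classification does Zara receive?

Essays (43) ≤ Lab reports (72), so Lab reports stays at 72.
Weighted total:
  Essays 43 × 0.32 = 13.76
  Term project 96 × 0.21 = 20.16
  Capstone 50 × 0.22 = 11
  Lab reports 72 × 0.18 = 12.96
  Final exam 68 × 0.07 = 4.76
Sum = 62.64
62.64 is ≥ 51 and < 71 → Approaching

Approaching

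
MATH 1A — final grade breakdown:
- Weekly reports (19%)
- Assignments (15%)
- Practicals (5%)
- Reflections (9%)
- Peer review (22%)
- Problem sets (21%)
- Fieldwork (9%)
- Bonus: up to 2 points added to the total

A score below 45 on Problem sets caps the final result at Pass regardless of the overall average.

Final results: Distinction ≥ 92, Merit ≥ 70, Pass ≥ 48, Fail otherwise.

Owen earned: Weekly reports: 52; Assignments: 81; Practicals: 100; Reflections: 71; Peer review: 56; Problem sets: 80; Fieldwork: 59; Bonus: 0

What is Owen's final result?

Problem sets score 80 ≥ 45: minimum met.
Weighted total:
  Weekly reports 52 × 0.19 = 9.88
  Assignments 81 × 0.15 = 12.15
  Practicals 100 × 0.05 = 5
  Reflections 71 × 0.09 = 6.39
  Peer review 56 × 0.22 = 12.32
  Problem sets 80 × 0.21 = 16.8
  Fieldwork 59 × 0.09 = 5.31
Sum = 67.85
Bonus: 67.85 + 0 = 67.85
67.85 is ≥ 48 and < 70 → Pass

Pass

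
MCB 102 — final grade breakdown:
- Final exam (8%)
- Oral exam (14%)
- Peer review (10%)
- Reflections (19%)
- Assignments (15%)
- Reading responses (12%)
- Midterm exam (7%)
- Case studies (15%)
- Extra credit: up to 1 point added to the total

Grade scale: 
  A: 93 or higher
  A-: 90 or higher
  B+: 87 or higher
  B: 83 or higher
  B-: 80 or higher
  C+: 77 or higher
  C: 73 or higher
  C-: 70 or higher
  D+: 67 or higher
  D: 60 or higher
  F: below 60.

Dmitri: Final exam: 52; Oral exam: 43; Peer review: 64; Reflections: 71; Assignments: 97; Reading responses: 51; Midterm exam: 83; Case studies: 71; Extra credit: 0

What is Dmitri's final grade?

Weighted total:
  Final exam 52 × 0.08 = 4.16
  Oral exam 43 × 0.14 = 6.02
  Peer review 64 × 0.1 = 6.4
  Reflections 71 × 0.19 = 13.49
  Assignments 97 × 0.15 = 14.55
  Reading responses 51 × 0.12 = 6.12
  Midterm exam 83 × 0.07 = 5.81
  Case studies 71 × 0.15 = 10.65
Sum = 67.2
Extra credit: 67.2 + 0 = 67.2
67.2 is ≥ 67 and < 70 → D+

D+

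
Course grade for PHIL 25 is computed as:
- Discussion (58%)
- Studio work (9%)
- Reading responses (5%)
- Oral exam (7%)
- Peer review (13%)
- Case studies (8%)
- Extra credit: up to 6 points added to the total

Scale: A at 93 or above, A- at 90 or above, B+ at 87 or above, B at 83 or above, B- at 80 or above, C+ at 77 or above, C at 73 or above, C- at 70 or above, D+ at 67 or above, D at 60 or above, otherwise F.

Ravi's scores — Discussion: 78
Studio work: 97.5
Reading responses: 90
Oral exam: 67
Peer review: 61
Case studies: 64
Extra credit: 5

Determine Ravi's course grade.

B-

Weighted total:
  Discussion 78 × 0.58 = 45.24
  Studio work 97.5 × 0.09 = 8.775
  Reading responses 90 × 0.05 = 4.5
  Oral exam 67 × 0.07 = 4.69
  Peer review 61 × 0.13 = 7.93
  Case studies 64 × 0.08 = 5.12
Sum = 76.255
Extra credit: 76.255 + 5 = 81.255
81.255 is ≥ 80 and < 83 → B-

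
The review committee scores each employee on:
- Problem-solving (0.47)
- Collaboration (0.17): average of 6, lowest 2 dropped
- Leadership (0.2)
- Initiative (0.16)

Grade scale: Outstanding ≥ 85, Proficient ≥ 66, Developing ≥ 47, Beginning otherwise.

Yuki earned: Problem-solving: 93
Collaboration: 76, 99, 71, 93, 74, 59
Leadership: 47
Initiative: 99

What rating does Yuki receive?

Collaboration: drop 59, 71 → average of remaining 4 = 342/4 = 85.5
Weighted total:
  Problem-solving 93 × 0.47 = 43.71
  Collaboration 85.5 × 0.17 = 14.535
  Leadership 47 × 0.2 = 9.4
  Initiative 99 × 0.16 = 15.84
Sum = 83.485
83.485 is ≥ 66 and < 85 → Proficient

Proficient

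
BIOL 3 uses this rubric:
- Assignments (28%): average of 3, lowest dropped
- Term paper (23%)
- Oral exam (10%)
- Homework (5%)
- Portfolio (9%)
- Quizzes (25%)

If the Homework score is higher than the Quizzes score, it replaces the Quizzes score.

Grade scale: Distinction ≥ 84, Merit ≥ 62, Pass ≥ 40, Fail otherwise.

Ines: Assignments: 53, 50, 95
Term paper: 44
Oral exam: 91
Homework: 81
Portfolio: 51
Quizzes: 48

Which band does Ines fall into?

Merit

Assignments: drop 50 → average of remaining 2 = 148/2 = 74
Homework (81) > Quizzes (48), so Quizzes counts as 81.
Weighted total:
  Assignments 74 × 0.28 = 20.72
  Term paper 44 × 0.23 = 10.12
  Oral exam 91 × 0.1 = 9.1
  Homework 81 × 0.05 = 4.05
  Portfolio 51 × 0.09 = 4.59
  Quizzes 81 × 0.25 = 20.25
Sum = 68.83
68.83 is ≥ 62 and < 84 → Merit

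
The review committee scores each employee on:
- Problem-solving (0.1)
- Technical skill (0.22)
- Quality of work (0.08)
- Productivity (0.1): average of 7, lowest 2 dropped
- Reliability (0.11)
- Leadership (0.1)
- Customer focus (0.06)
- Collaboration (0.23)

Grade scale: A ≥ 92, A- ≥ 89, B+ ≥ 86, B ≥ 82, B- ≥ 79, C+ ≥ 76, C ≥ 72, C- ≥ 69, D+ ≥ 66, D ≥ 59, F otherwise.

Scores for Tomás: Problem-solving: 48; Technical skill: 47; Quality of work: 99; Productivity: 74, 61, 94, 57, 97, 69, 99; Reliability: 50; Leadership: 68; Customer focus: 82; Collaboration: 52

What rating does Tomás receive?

D

Productivity: drop 57, 61 → average of remaining 5 = 433/5 = 86.6
Weighted total:
  Problem-solving 48 × 0.1 = 4.8
  Technical skill 47 × 0.22 = 10.34
  Quality of work 99 × 0.08 = 7.92
  Productivity 86.6 × 0.1 = 8.66
  Reliability 50 × 0.11 = 5.5
  Leadership 68 × 0.1 = 6.8
  Customer focus 82 × 0.06 = 4.92
  Collaboration 52 × 0.23 = 11.96
Sum = 60.9
60.9 is ≥ 59 and < 66 → D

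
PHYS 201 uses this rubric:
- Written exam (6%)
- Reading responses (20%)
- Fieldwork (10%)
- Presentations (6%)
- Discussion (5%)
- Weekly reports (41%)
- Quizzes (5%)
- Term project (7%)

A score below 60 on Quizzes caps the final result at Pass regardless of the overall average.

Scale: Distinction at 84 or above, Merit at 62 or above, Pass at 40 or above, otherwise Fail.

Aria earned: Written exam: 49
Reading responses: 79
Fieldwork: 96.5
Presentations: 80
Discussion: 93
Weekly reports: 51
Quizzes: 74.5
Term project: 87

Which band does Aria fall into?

Merit

Quizzes score 74.5 ≥ 60: minimum met.
Weighted total:
  Written exam 49 × 0.06 = 2.94
  Reading responses 79 × 0.2 = 15.8
  Fieldwork 96.5 × 0.1 = 9.65
  Presentations 80 × 0.06 = 4.8
  Discussion 93 × 0.05 = 4.65
  Weekly reports 51 × 0.41 = 20.91
  Quizzes 74.5 × 0.05 = 3.725
  Term project 87 × 0.07 = 6.09
Sum = 68.565
68.565 is ≥ 62 and < 84 → Merit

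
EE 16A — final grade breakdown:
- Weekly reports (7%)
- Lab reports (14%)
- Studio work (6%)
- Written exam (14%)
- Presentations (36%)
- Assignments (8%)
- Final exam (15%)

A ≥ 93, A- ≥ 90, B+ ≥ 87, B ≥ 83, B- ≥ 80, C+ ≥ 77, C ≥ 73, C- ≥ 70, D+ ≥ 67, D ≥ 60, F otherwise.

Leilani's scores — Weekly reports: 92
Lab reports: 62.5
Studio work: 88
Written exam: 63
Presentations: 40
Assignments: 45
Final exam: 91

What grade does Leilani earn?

D

Weighted total:
  Weekly reports 92 × 0.07 = 6.44
  Lab reports 62.5 × 0.14 = 8.75
  Studio work 88 × 0.06 = 5.28
  Written exam 63 × 0.14 = 8.82
  Presentations 40 × 0.36 = 14.4
  Assignments 45 × 0.08 = 3.6
  Final exam 91 × 0.15 = 13.65
Sum = 60.94
60.94 is ≥ 60 and < 67 → D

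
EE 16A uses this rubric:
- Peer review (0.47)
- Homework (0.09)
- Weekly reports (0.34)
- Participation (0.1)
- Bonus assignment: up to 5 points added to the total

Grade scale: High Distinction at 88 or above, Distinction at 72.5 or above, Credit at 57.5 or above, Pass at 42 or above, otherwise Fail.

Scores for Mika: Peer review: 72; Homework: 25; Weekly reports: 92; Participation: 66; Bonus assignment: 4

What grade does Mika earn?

Distinction

Weighted total:
  Peer review 72 × 0.47 = 33.84
  Homework 25 × 0.09 = 2.25
  Weekly reports 92 × 0.34 = 31.28
  Participation 66 × 0.1 = 6.6
Sum = 73.97
Bonus assignment: 73.97 + 4 = 77.97
77.97 is ≥ 72.5 and < 88 → Distinction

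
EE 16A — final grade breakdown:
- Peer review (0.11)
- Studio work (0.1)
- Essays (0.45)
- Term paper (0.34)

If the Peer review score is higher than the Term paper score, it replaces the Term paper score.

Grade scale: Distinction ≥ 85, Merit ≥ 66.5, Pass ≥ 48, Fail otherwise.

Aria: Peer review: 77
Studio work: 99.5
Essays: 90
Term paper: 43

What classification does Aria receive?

Peer review (77) > Term paper (43), so Term paper counts as 77.
Weighted total:
  Peer review 77 × 0.11 = 8.47
  Studio work 99.5 × 0.1 = 9.95
  Essays 90 × 0.45 = 40.5
  Term paper 77 × 0.34 = 26.18
Sum = 85.1
85.1 ≥ 85 → Distinction

Distinction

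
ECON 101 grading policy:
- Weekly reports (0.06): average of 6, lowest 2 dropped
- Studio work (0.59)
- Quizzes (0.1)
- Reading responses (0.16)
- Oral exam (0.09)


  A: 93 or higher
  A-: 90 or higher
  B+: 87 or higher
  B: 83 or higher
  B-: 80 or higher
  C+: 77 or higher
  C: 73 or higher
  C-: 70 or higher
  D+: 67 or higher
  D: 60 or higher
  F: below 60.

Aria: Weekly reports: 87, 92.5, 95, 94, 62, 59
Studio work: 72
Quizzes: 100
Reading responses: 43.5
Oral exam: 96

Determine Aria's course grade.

Weekly reports: drop 59, 62 → average of remaining 4 = 368.5/4 = 92.125
Weighted total:
  Weekly reports 92.125 × 0.06 = 5.5275
  Studio work 72 × 0.59 = 42.48
  Quizzes 100 × 0.1 = 10
  Reading responses 43.5 × 0.16 = 6.96
  Oral exam 96 × 0.09 = 8.64
Sum = 73.6075
73.6075 is ≥ 73 and < 77 → C

C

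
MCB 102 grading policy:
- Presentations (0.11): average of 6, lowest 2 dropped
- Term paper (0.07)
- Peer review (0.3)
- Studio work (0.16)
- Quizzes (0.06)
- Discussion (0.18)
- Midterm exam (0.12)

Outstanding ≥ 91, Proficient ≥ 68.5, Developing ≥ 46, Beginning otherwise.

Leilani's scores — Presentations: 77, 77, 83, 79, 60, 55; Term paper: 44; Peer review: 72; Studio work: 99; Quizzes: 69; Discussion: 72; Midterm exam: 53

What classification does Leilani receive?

Proficient

Presentations: drop 55, 60 → average of remaining 4 = 316/4 = 79
Weighted total:
  Presentations 79 × 0.11 = 8.69
  Term paper 44 × 0.07 = 3.08
  Peer review 72 × 0.3 = 21.6
  Studio work 99 × 0.16 = 15.84
  Quizzes 69 × 0.06 = 4.14
  Discussion 72 × 0.18 = 12.96
  Midterm exam 53 × 0.12 = 6.36
Sum = 72.67
72.67 is ≥ 68.5 and < 91 → Proficient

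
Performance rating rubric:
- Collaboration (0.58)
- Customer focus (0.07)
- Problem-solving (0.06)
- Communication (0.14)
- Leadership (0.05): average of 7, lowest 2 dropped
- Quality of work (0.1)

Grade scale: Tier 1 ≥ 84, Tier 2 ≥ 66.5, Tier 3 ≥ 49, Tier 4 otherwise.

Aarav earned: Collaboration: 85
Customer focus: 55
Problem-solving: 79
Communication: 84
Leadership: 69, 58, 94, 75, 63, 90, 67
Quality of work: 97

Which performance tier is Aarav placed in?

Tier 2

Leadership: drop 58, 63 → average of remaining 5 = 395/5 = 79
Weighted total:
  Collaboration 85 × 0.58 = 49.3
  Customer focus 55 × 0.07 = 3.85
  Problem-solving 79 × 0.06 = 4.74
  Communication 84 × 0.14 = 11.76
  Leadership 79 × 0.05 = 3.95
  Quality of work 97 × 0.1 = 9.7
Sum = 83.3
83.3 is ≥ 66.5 and < 84 → Tier 2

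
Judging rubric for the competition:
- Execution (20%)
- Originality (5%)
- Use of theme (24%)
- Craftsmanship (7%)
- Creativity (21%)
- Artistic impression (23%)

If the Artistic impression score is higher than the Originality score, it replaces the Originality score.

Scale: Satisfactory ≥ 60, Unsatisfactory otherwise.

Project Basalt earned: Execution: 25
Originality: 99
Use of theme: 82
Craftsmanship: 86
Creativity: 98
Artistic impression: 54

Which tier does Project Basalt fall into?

Artistic impression (54) ≤ Originality (99), so Originality stays at 99.
Weighted total:
  Execution 25 × 0.2 = 5
  Originality 99 × 0.05 = 4.95
  Use of theme 82 × 0.24 = 19.68
  Craftsmanship 86 × 0.07 = 6.02
  Creativity 98 × 0.21 = 20.58
  Artistic impression 54 × 0.23 = 12.42
Sum = 68.65
68.65 ≥ 60 → Satisfactory

Satisfactory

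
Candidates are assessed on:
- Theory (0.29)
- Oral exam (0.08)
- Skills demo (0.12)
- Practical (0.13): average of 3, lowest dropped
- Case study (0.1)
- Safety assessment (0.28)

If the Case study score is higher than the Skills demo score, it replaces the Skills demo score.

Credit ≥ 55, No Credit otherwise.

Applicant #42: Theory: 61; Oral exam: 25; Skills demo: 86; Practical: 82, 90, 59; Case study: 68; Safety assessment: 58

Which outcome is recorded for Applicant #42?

Credit

Practical: drop 59 → average of remaining 2 = 172/2 = 86
Case study (68) ≤ Skills demo (86), so Skills demo stays at 86.
Weighted total:
  Theory 61 × 0.29 = 17.69
  Oral exam 25 × 0.08 = 2
  Skills demo 86 × 0.12 = 10.32
  Practical 86 × 0.13 = 11.18
  Case study 68 × 0.1 = 6.8
  Safety assessment 58 × 0.28 = 16.24
Sum = 64.23
64.23 ≥ 55 → Credit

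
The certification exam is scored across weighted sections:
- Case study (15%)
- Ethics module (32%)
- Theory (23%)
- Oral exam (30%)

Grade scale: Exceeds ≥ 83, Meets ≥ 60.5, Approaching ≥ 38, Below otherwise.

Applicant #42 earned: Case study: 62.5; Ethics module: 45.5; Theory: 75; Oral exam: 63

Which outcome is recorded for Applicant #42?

Weighted total:
  Case study 62.5 × 0.15 = 9.375
  Ethics module 45.5 × 0.32 = 14.56
  Theory 75 × 0.23 = 17.25
  Oral exam 63 × 0.3 = 18.9
Sum = 60.085
60.085 is ≥ 38 and < 60.5 → Approaching

Approaching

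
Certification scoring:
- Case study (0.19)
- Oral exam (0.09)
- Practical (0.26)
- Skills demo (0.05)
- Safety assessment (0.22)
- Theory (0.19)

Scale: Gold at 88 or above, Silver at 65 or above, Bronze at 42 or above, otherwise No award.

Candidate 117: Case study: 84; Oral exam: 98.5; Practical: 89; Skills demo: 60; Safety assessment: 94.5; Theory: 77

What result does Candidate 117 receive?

Silver

Weighted total:
  Case study 84 × 0.19 = 15.96
  Oral exam 98.5 × 0.09 = 8.865
  Practical 89 × 0.26 = 23.14
  Skills demo 60 × 0.05 = 3
  Safety assessment 94.5 × 0.22 = 20.79
  Theory 77 × 0.19 = 14.63
Sum = 86.385
86.385 is ≥ 65 and < 88 → Silver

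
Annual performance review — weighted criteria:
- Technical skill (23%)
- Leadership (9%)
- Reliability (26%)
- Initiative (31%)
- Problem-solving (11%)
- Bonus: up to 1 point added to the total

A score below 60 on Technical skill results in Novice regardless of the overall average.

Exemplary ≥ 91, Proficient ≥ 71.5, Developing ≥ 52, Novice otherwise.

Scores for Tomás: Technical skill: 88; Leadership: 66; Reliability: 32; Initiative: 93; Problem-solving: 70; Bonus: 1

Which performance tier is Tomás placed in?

Technical skill score 88 ≥ 60: minimum met.
Weighted total:
  Technical skill 88 × 0.23 = 20.24
  Leadership 66 × 0.09 = 5.94
  Reliability 32 × 0.26 = 8.32
  Initiative 93 × 0.31 = 28.83
  Problem-solving 70 × 0.11 = 7.7
Sum = 71.03
Bonus: 71.03 + 1 = 72.03
72.03 is ≥ 71.5 and < 91 → Proficient

Proficient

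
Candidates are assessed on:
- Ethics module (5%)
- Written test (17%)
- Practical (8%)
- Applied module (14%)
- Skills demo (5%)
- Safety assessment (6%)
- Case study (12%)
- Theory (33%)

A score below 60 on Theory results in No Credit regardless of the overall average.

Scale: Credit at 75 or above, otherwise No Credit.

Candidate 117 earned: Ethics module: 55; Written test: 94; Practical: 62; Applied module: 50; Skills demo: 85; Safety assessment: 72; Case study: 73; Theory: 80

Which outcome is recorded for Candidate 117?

No Credit

Theory score 80 ≥ 60: minimum met.
Weighted total:
  Ethics module 55 × 0.05 = 2.75
  Written test 94 × 0.17 = 15.98
  Practical 62 × 0.08 = 4.96
  Applied module 50 × 0.14 = 7
  Skills demo 85 × 0.05 = 4.25
  Safety assessment 72 × 0.06 = 4.32
  Case study 73 × 0.12 = 8.76
  Theory 80 × 0.33 = 26.4
Sum = 74.42
74.42 < 75 → No Credit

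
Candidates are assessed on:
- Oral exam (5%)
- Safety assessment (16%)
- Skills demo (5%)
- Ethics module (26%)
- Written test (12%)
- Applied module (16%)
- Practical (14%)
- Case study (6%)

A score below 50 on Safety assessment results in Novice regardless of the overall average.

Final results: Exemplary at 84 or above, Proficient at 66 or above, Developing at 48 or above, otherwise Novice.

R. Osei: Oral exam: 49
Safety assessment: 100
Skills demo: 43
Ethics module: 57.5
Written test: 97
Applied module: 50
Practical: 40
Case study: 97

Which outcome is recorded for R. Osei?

Safety assessment score 100 ≥ 50: minimum met.
Weighted total:
  Oral exam 49 × 0.05 = 2.45
  Safety assessment 100 × 0.16 = 16
  Skills demo 43 × 0.05 = 2.15
  Ethics module 57.5 × 0.26 = 14.95
  Written test 97 × 0.12 = 11.64
  Applied module 50 × 0.16 = 8
  Practical 40 × 0.14 = 5.6
  Case study 97 × 0.06 = 5.82
Sum = 66.61
66.61 is ≥ 66 and < 84 → Proficient

Proficient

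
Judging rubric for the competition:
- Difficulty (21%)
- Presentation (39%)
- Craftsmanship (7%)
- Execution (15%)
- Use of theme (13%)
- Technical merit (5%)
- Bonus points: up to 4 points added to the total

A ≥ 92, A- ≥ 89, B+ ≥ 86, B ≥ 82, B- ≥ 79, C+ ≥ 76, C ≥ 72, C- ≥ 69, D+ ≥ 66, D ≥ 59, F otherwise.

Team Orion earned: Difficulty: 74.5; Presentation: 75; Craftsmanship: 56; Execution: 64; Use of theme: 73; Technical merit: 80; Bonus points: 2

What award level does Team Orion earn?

C

Weighted total:
  Difficulty 74.5 × 0.21 = 15.645
  Presentation 75 × 0.39 = 29.25
  Craftsmanship 56 × 0.07 = 3.92
  Execution 64 × 0.15 = 9.6
  Use of theme 73 × 0.13 = 9.49
  Technical merit 80 × 0.05 = 4
Sum = 71.905
Bonus points: 71.905 + 2 = 73.905
73.905 is ≥ 72 and < 76 → C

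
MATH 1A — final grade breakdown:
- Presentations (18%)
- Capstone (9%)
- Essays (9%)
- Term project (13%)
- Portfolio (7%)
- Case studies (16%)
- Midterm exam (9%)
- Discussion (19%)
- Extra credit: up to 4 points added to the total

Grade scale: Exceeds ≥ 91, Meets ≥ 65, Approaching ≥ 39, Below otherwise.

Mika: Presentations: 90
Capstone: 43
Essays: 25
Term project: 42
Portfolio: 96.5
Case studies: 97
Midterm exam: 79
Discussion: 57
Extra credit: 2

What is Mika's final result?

Meets

Weighted total:
  Presentations 90 × 0.18 = 16.2
  Capstone 43 × 0.09 = 3.87
  Essays 25 × 0.09 = 2.25
  Term project 42 × 0.13 = 5.46
  Portfolio 96.5 × 0.07 = 6.755
  Case studies 97 × 0.16 = 15.52
  Midterm exam 79 × 0.09 = 7.11
  Discussion 57 × 0.19 = 10.83
Sum = 67.995
Extra credit: 67.995 + 2 = 69.995
69.995 is ≥ 65 and < 91 → Meets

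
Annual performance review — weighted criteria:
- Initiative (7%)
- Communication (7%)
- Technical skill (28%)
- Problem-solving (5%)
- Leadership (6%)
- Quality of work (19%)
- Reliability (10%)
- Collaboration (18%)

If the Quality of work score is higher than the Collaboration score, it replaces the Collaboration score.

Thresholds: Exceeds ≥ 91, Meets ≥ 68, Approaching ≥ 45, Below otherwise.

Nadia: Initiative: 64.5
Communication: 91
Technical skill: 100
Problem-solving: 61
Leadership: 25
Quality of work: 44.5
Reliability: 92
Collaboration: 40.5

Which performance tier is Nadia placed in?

Quality of work (44.5) > Collaboration (40.5), so Collaboration counts as 44.5.
Weighted total:
  Initiative 64.5 × 0.07 = 4.515
  Communication 91 × 0.07 = 6.37
  Technical skill 100 × 0.28 = 28
  Problem-solving 61 × 0.05 = 3.05
  Leadership 25 × 0.06 = 1.5
  Quality of work 44.5 × 0.19 = 8.455
  Reliability 92 × 0.1 = 9.2
  Collaboration 44.5 × 0.18 = 8.01
Sum = 69.1
69.1 is ≥ 68 and < 91 → Meets

Meets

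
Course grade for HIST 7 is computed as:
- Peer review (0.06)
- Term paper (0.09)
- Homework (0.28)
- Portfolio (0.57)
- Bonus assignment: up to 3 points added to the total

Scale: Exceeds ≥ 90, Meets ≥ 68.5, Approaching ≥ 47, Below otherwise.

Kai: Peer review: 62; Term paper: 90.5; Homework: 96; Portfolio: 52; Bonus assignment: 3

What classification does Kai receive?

Meets

Weighted total:
  Peer review 62 × 0.06 = 3.72
  Term paper 90.5 × 0.09 = 8.145
  Homework 96 × 0.28 = 26.88
  Portfolio 52 × 0.57 = 29.64
Sum = 68.385
Bonus assignment: 68.385 + 3 = 71.385
71.385 is ≥ 68.5 and < 90 → Meets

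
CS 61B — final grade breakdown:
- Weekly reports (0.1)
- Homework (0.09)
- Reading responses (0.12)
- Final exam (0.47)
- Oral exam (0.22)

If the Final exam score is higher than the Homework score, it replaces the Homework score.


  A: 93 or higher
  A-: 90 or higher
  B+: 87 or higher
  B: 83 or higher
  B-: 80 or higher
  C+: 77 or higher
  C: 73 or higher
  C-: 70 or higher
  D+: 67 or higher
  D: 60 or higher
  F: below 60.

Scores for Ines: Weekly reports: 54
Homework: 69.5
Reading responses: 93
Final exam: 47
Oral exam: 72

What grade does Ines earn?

D

Final exam (47) ≤ Homework (69.5), so Homework stays at 69.5.
Weighted total:
  Weekly reports 54 × 0.1 = 5.4
  Homework 69.5 × 0.09 = 6.255
  Reading responses 93 × 0.12 = 11.16
  Final exam 47 × 0.47 = 22.09
  Oral exam 72 × 0.22 = 15.84
Sum = 60.745
60.745 is ≥ 60 and < 67 → D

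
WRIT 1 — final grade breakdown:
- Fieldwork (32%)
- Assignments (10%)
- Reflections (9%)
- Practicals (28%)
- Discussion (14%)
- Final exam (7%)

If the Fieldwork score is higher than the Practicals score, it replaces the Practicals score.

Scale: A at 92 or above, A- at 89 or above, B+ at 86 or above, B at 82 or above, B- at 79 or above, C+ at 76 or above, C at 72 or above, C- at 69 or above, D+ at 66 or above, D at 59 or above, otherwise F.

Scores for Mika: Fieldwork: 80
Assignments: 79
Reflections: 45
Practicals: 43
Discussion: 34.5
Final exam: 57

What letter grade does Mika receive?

D+

Fieldwork (80) > Practicals (43), so Practicals counts as 80.
Weighted total:
  Fieldwork 80 × 0.32 = 25.6
  Assignments 79 × 0.1 = 7.9
  Reflections 45 × 0.09 = 4.05
  Practicals 80 × 0.28 = 22.4
  Discussion 34.5 × 0.14 = 4.83
  Final exam 57 × 0.07 = 3.99
Sum = 68.77
68.77 is ≥ 66 and < 69 → D+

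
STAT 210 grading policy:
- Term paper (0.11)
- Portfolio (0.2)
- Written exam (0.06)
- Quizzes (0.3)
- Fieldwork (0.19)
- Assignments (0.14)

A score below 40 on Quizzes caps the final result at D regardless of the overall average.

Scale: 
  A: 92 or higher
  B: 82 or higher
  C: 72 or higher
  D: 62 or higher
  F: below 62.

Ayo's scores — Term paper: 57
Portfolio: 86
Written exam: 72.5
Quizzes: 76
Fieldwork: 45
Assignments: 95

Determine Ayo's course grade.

C

Quizzes score 76 ≥ 40: minimum met.
Weighted total:
  Term paper 57 × 0.11 = 6.27
  Portfolio 86 × 0.2 = 17.2
  Written exam 72.5 × 0.06 = 4.35
  Quizzes 76 × 0.3 = 22.8
  Fieldwork 45 × 0.19 = 8.55
  Assignments 95 × 0.14 = 13.3
Sum = 72.47
72.47 is ≥ 72 and < 82 → C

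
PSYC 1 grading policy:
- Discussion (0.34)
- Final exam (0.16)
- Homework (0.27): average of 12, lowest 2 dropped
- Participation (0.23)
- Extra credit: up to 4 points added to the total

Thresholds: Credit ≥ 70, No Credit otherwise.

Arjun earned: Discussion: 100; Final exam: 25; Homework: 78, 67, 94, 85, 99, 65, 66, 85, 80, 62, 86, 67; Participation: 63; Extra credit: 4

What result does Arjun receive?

Homework: drop 62, 65 → average of remaining 10 = 807/10 = 80.7
Weighted total:
  Discussion 100 × 0.34 = 34
  Final exam 25 × 0.16 = 4
  Homework 80.7 × 0.27 = 21.789
  Participation 63 × 0.23 = 14.49
Sum = 74.279
Extra credit: 74.279 + 4 = 78.279
78.279 ≥ 70 → Credit

Credit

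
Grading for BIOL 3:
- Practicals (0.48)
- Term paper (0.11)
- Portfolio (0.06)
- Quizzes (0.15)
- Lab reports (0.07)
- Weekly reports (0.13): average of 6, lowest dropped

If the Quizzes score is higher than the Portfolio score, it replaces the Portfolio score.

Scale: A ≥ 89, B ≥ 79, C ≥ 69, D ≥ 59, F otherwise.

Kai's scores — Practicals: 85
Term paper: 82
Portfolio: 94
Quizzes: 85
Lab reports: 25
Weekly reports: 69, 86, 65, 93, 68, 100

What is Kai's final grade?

B

Weekly reports: drop 65 → average of remaining 5 = 416/5 = 83.2
Quizzes (85) ≤ Portfolio (94), so Portfolio stays at 94.
Weighted total:
  Practicals 85 × 0.48 = 40.8
  Term paper 82 × 0.11 = 9.02
  Portfolio 94 × 0.06 = 5.64
  Quizzes 85 × 0.15 = 12.75
  Lab reports 25 × 0.07 = 1.75
  Weekly reports 83.2 × 0.13 = 10.816
Sum = 80.776
80.776 is ≥ 79 and < 89 → B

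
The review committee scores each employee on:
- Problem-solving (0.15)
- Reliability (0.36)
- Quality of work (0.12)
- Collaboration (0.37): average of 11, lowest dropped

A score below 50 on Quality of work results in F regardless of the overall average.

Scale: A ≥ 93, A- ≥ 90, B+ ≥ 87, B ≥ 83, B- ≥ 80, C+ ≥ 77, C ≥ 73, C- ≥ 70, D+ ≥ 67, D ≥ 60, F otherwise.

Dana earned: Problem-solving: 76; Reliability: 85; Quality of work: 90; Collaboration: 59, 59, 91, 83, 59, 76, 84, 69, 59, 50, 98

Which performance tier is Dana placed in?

B-

Collaboration: drop 50 → average of remaining 10 = 737/10 = 73.7
Quality of work score 90 ≥ 50: minimum met.
Weighted total:
  Problem-solving 76 × 0.15 = 11.4
  Reliability 85 × 0.36 = 30.6
  Quality of work 90 × 0.12 = 10.8
  Collaboration 73.7 × 0.37 = 27.269
Sum = 80.069
80.069 is ≥ 80 and < 83 → B-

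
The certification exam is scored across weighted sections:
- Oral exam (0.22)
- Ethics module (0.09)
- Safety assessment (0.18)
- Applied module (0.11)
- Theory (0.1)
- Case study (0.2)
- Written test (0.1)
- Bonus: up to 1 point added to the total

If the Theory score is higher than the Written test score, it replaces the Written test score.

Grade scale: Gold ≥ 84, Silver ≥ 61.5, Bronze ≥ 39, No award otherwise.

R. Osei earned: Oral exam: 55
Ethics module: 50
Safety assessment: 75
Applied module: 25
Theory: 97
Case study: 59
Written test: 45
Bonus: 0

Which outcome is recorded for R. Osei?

Silver

Theory (97) > Written test (45), so Written test counts as 97.
Weighted total:
  Oral exam 55 × 0.22 = 12.1
  Ethics module 50 × 0.09 = 4.5
  Safety assessment 75 × 0.18 = 13.5
  Applied module 25 × 0.11 = 2.75
  Theory 97 × 0.1 = 9.7
  Case study 59 × 0.2 = 11.8
  Written test 97 × 0.1 = 9.7
Sum = 64.05
Bonus: 64.05 + 0 = 64.05
64.05 is ≥ 61.5 and < 84 → Silver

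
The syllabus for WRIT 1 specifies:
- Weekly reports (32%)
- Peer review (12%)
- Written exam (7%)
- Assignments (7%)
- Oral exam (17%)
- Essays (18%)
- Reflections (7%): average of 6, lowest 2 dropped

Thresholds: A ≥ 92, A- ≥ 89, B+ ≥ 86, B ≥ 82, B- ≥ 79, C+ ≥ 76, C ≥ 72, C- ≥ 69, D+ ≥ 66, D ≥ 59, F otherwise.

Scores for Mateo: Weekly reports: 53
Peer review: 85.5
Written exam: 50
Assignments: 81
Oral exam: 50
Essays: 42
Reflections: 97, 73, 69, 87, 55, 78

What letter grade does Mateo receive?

F

Reflections: drop 55, 69 → average of remaining 4 = 335/4 = 83.75
Weighted total:
  Weekly reports 53 × 0.32 = 16.96
  Peer review 85.5 × 0.12 = 10.26
  Written exam 50 × 0.07 = 3.5
  Assignments 81 × 0.07 = 5.67
  Oral exam 50 × 0.17 = 8.5
  Essays 42 × 0.18 = 7.56
  Reflections 83.75 × 0.07 = 5.8625
Sum = 58.3125
58.3125 < 59 → F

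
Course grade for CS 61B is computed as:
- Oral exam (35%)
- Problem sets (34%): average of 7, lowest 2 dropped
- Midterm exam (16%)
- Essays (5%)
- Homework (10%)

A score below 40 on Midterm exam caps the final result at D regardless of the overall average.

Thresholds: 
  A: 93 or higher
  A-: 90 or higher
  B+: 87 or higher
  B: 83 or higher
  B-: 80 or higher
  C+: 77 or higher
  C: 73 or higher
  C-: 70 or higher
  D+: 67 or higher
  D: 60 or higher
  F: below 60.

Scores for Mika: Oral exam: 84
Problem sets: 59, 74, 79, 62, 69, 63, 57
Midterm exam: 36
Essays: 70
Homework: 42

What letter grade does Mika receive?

Problem sets: drop 57, 59 → average of remaining 5 = 347/5 = 69.4
Midterm exam score 36 < 40: minimum not met.
Weighted total:
  Oral exam 84 × 0.35 = 29.4
  Problem sets 69.4 × 0.34 = 23.596
  Midterm exam 36 × 0.16 = 5.76
  Essays 70 × 0.05 = 3.5
  Homework 42 × 0.1 = 4.2
Sum = 66.456
66.456 would be D; cap at D applies → D.

D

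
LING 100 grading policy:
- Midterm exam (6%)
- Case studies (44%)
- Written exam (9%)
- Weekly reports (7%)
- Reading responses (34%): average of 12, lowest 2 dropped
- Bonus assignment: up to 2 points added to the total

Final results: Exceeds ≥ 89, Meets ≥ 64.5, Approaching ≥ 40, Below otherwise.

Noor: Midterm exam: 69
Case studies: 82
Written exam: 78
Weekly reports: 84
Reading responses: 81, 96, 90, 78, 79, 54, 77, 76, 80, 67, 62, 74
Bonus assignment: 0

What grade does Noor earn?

Reading responses: drop 54, 62 → average of remaining 10 = 798/10 = 79.8
Weighted total:
  Midterm exam 69 × 0.06 = 4.14
  Case studies 82 × 0.44 = 36.08
  Written exam 78 × 0.09 = 7.02
  Weekly reports 84 × 0.07 = 5.88
  Reading responses 79.8 × 0.34 = 27.132
Sum = 80.252
Bonus assignment: 80.252 + 0 = 80.252
80.252 is ≥ 64.5 and < 89 → Meets

Meets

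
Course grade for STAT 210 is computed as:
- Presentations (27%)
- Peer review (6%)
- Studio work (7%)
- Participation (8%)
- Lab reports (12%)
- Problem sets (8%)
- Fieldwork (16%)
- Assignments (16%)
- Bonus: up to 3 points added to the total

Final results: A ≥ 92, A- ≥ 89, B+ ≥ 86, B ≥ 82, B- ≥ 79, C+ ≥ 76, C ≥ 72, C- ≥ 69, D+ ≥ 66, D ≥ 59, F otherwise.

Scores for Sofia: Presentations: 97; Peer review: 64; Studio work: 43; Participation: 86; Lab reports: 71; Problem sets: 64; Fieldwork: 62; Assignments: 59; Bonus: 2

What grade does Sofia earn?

C

Weighted total:
  Presentations 97 × 0.27 = 26.19
  Peer review 64 × 0.06 = 3.84
  Studio work 43 × 0.07 = 3.01
  Participation 86 × 0.08 = 6.88
  Lab reports 71 × 0.12 = 8.52
  Problem sets 64 × 0.08 = 5.12
  Fieldwork 62 × 0.16 = 9.92
  Assignments 59 × 0.16 = 9.44
Sum = 72.92
Bonus: 72.92 + 2 = 74.92
74.92 is ≥ 72 and < 76 → C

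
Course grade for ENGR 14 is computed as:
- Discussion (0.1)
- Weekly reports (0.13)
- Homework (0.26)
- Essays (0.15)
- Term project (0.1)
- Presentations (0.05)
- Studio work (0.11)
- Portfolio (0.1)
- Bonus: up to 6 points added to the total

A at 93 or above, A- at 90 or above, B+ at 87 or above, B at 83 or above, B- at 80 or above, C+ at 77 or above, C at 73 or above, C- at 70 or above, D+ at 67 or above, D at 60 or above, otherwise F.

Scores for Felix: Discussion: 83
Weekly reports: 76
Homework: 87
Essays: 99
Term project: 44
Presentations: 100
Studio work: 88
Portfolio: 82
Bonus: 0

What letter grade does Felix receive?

Weighted total:
  Discussion 83 × 0.1 = 8.3
  Weekly reports 76 × 0.13 = 9.88
  Homework 87 × 0.26 = 22.62
  Essays 99 × 0.15 = 14.85
  Term project 44 × 0.1 = 4.4
  Presentations 100 × 0.05 = 5
  Studio work 88 × 0.11 = 9.68
  Portfolio 82 × 0.1 = 8.2
Sum = 82.93
Bonus: 82.93 + 0 = 82.93
82.93 is ≥ 80 and < 83 → B-

B-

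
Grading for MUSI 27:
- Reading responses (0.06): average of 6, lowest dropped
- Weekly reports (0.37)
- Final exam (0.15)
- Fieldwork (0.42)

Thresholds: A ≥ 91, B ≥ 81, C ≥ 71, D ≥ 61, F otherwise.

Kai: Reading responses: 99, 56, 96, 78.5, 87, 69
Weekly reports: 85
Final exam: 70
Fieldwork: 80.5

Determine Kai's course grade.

C

Reading responses: drop 56 → average of remaining 5 = 429.5/5 = 85.9
Weighted total:
  Reading responses 85.9 × 0.06 = 5.154
  Weekly reports 85 × 0.37 = 31.45
  Final exam 70 × 0.15 = 10.5
  Fieldwork 80.5 × 0.42 = 33.81
Sum = 80.914
80.914 is ≥ 71 and < 81 → C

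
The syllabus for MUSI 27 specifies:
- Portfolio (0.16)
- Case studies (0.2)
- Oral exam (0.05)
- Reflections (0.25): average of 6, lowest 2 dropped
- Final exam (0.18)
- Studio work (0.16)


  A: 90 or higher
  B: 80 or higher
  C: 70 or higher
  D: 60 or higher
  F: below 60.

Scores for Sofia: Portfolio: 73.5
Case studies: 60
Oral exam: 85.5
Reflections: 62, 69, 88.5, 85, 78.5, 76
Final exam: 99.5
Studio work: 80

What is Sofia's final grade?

C

Reflections: drop 62, 69 → average of remaining 4 = 328/4 = 82
Weighted total:
  Portfolio 73.5 × 0.16 = 11.76
  Case studies 60 × 0.2 = 12
  Oral exam 85.5 × 0.05 = 4.275
  Reflections 82 × 0.25 = 20.5
  Final exam 99.5 × 0.18 = 17.91
  Studio work 80 × 0.16 = 12.8
Sum = 79.245
79.245 is ≥ 70 and < 80 → C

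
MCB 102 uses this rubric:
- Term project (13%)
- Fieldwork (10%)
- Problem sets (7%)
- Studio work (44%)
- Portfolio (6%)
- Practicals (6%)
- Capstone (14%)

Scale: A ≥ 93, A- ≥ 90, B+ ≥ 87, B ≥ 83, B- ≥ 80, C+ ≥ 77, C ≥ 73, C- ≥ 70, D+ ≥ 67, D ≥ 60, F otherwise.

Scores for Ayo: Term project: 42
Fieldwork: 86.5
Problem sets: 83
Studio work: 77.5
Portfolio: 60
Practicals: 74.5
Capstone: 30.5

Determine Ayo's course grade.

D

Weighted total:
  Term project 42 × 0.13 = 5.46
  Fieldwork 86.5 × 0.1 = 8.65
  Problem sets 83 × 0.07 = 5.81
  Studio work 77.5 × 0.44 = 34.1
  Portfolio 60 × 0.06 = 3.6
  Practicals 74.5 × 0.06 = 4.47
  Capstone 30.5 × 0.14 = 4.27
Sum = 66.36
66.36 is ≥ 60 and < 67 → D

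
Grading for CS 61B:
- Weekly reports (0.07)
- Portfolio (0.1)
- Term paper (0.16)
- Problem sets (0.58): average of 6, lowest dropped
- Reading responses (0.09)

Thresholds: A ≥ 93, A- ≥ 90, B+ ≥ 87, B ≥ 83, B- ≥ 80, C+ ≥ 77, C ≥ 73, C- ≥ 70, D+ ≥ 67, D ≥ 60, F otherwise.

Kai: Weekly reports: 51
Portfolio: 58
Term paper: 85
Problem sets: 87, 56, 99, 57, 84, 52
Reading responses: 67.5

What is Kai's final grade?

Problem sets: drop 52 → average of remaining 5 = 383/5 = 76.6
Weighted total:
  Weekly reports 51 × 0.07 = 3.57
  Portfolio 58 × 0.1 = 5.8
  Term paper 85 × 0.16 = 13.6
  Problem sets 76.6 × 0.58 = 44.428
  Reading responses 67.5 × 0.09 = 6.075
Sum = 73.473
73.473 is ≥ 73 and < 77 → C

C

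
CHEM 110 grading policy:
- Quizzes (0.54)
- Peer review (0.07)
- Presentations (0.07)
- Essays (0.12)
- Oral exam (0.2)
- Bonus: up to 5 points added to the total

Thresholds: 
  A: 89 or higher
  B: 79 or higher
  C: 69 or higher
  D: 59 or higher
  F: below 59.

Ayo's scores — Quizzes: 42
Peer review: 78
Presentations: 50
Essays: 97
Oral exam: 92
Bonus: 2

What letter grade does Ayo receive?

D

Weighted total:
  Quizzes 42 × 0.54 = 22.68
  Peer review 78 × 0.07 = 5.46
  Presentations 50 × 0.07 = 3.5
  Essays 97 × 0.12 = 11.64
  Oral exam 92 × 0.2 = 18.4
Sum = 61.68
Bonus: 61.68 + 2 = 63.68
63.68 is ≥ 59 and < 69 → D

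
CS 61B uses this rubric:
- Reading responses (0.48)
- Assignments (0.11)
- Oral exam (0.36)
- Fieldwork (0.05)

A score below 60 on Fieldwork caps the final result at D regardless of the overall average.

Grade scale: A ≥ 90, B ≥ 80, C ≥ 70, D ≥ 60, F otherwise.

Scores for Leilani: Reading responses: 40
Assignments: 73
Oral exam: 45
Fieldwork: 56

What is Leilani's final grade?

F

Fieldwork score 56 < 60: minimum not met.
Weighted total:
  Reading responses 40 × 0.48 = 19.2
  Assignments 73 × 0.11 = 8.03
  Oral exam 45 × 0.36 = 16.2
  Fieldwork 56 × 0.05 = 2.8
Sum = 46.23
46.23 would be F; cap at D applies → F.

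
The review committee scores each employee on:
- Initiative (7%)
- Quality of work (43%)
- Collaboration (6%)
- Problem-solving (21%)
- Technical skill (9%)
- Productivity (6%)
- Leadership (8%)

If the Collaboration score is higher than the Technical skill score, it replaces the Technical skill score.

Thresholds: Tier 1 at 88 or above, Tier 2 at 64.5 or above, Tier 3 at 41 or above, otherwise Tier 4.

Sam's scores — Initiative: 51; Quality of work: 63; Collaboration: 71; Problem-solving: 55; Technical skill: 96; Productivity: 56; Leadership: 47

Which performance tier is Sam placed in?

Tier 3

Collaboration (71) ≤ Technical skill (96), so Technical skill stays at 96.
Weighted total:
  Initiative 51 × 0.07 = 3.57
  Quality of work 63 × 0.43 = 27.09
  Collaboration 71 × 0.06 = 4.26
  Problem-solving 55 × 0.21 = 11.55
  Technical skill 96 × 0.09 = 8.64
  Productivity 56 × 0.06 = 3.36
  Leadership 47 × 0.08 = 3.76
Sum = 62.23
62.23 is ≥ 41 and < 64.5 → Tier 3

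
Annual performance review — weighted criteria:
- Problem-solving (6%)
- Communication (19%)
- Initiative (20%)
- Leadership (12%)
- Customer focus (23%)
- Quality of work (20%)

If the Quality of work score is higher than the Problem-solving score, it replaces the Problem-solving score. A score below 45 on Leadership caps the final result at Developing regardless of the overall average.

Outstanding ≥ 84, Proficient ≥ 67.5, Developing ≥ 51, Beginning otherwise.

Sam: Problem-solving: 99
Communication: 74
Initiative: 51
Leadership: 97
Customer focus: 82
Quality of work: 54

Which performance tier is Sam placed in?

Quality of work (54) ≤ Problem-solving (99), so Problem-solving stays at 99.
Leadership score 97 ≥ 45: minimum met.
Weighted total:
  Problem-solving 99 × 0.06 = 5.94
  Communication 74 × 0.19 = 14.06
  Initiative 51 × 0.2 = 10.2
  Leadership 97 × 0.12 = 11.64
  Customer focus 82 × 0.23 = 18.86
  Quality of work 54 × 0.2 = 10.8
Sum = 71.5
71.5 is ≥ 67.5 and < 84 → Proficient

Proficient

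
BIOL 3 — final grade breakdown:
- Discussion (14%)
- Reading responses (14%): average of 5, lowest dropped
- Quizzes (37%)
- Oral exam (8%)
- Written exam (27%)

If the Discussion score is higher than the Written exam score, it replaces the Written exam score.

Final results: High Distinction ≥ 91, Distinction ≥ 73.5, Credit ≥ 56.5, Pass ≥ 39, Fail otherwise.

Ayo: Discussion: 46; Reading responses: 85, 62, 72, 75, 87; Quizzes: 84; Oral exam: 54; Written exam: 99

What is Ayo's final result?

Reading responses: drop 62 → average of remaining 4 = 319/4 = 79.75
Discussion (46) ≤ Written exam (99), so Written exam stays at 99.
Weighted total:
  Discussion 46 × 0.14 = 6.44
  Reading responses 79.75 × 0.14 = 11.165
  Quizzes 84 × 0.37 = 31.08
  Oral exam 54 × 0.08 = 4.32
  Written exam 99 × 0.27 = 26.73
Sum = 79.735
79.735 is ≥ 73.5 and < 91 → Distinction

Distinction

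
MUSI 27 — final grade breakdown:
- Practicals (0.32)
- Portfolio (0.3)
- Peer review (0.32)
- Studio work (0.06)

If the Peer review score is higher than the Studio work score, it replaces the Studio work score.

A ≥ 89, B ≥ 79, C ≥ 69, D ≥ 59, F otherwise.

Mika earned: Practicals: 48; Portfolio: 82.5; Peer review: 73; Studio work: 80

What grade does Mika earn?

Peer review (73) ≤ Studio work (80), so Studio work stays at 80.
Weighted total:
  Practicals 48 × 0.32 = 15.36
  Portfolio 82.5 × 0.3 = 24.75
  Peer review 73 × 0.32 = 23.36
  Studio work 80 × 0.06 = 4.8
Sum = 68.27
68.27 is ≥ 59 and < 69 → D

D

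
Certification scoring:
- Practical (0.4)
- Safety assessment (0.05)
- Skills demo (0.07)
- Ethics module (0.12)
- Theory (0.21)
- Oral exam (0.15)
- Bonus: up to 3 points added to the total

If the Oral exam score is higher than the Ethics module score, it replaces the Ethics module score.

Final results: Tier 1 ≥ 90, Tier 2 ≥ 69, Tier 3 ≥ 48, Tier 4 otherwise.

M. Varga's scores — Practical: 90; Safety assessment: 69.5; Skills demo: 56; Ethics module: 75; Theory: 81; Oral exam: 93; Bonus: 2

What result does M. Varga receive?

Oral exam (93) > Ethics module (75), so Ethics module counts as 93.
Weighted total:
  Practical 90 × 0.4 = 36
  Safety assessment 69.5 × 0.05 = 3.475
  Skills demo 56 × 0.07 = 3.92
  Ethics module 93 × 0.12 = 11.16
  Theory 81 × 0.21 = 17.01
  Oral exam 93 × 0.15 = 13.95
Sum = 85.515
Bonus: 85.515 + 2 = 87.515
87.515 is ≥ 69 and < 90 → Tier 2

Tier 2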